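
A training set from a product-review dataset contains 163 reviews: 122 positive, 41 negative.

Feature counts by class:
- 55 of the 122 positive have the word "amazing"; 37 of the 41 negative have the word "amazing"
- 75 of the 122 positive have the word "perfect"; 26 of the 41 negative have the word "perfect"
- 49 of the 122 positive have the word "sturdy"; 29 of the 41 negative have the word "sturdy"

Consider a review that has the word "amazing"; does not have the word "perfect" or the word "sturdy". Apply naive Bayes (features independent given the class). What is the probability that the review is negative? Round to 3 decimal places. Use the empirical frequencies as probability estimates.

0.238

positive: (122/163) × (55/122) × (47/122) × (73/122) ≈ 0.0777815
negative: (41/163) × (37/41) × (15/41) × (12/41) ≈ 0.0243063
P(negative | x) = 0.0243063 / 0.1020878 ≈ 0.238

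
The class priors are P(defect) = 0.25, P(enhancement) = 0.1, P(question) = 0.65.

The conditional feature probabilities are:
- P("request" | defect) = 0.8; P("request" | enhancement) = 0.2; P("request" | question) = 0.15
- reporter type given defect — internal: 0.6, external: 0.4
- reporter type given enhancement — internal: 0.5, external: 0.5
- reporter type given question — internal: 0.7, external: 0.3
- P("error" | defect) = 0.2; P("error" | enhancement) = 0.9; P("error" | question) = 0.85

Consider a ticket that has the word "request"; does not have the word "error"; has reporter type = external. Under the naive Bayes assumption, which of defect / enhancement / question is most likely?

defect

defect: 0.25 × 0.8 × 0.4 × (1−0.2) = 0.064
enhancement: 0.1 × 0.2 × 0.5 × (1−0.9) = 0.001
question: 0.65 × 0.15 × 0.3 × (1−0.85) = 0.0043875
Highest score → defect.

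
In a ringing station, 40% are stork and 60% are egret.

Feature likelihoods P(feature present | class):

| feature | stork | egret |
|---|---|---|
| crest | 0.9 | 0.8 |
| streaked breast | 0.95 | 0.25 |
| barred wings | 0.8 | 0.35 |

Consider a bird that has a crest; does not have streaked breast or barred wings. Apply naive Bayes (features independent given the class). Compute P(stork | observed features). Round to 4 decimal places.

stork: 0.4 × 0.9 × (1−0.95) × (1−0.8) = 0.0036
egret: 0.6 × 0.8 × (1−0.25) × (1−0.35) = 0.234
P(stork | x) = 0.0036 / 0.2376 ≈ 0.0152

0.0152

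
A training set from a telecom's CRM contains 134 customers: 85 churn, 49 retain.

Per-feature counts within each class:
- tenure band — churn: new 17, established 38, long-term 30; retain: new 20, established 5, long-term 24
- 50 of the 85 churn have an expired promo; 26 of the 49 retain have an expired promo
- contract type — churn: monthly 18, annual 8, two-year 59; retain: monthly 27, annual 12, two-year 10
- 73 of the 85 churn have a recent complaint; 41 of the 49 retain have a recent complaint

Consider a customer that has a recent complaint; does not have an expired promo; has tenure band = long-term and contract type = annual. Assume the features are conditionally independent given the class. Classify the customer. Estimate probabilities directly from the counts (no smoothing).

retain

churn: (85/134) × (30/85) × (35/85) × (8/85) × (73/85) ≈ 0.00745145
retain: (49/134) × (24/49) × (23/49) × (12/49) × (41/49) ≈ 0.0172271
Highest score → retain.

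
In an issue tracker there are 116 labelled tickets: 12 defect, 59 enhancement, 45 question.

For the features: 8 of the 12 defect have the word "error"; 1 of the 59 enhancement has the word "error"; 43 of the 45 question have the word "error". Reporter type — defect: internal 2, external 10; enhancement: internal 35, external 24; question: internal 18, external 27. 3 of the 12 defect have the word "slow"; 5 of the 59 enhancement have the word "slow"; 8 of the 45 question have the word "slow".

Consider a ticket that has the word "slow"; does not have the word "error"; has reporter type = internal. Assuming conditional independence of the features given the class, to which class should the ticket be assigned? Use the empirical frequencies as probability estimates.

enhancement

defect: (12/116) × (4/12) × (2/12) × (3/12) ≈ 0.00143678
enhancement: (59/116) × (58/59) × (35/59) × (5/59) ≈ 0.0251365
question: (45/116) × (2/45) × (18/45) × (8/45) ≈ 0.00122605
Highest score → enhancement.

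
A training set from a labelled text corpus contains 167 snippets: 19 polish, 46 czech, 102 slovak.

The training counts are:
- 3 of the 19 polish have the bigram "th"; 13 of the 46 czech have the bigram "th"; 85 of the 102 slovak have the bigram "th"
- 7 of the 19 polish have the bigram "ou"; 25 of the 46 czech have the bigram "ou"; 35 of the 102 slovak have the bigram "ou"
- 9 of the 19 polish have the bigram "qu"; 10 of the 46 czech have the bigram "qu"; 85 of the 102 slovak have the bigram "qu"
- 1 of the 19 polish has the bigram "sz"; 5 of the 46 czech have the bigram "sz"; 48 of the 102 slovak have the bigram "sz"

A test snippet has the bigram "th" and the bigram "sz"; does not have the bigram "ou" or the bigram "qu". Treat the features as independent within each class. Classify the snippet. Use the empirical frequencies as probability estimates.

slovak

polish: (19/167) × (3/19) × (12/19) × (10/19) × (1/19) ≈ 0.000314286
czech: (46/167) × (13/46) × (21/46) × (36/46) × (5/46) ≈ 0.00302305
slovak: (102/167) × (85/102) × (67/102) × (17/102) × (48/102) ≈ 0.0262221
Highest score → slovak.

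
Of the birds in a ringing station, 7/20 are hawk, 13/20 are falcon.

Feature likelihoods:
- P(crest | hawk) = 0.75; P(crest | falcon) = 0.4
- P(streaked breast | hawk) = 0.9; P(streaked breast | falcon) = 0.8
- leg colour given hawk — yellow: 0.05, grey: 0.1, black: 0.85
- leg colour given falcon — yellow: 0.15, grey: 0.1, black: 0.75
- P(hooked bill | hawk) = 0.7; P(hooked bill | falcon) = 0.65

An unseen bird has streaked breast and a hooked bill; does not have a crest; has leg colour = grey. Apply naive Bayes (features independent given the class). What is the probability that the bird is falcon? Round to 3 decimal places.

0.786

hawk: 0.35 × (1−0.75) × 0.9 × 0.1 × 0.7 = 0.0055125
falcon: 0.65 × (1−0.4) × 0.8 × 0.1 × 0.65 = 0.02028
P(falcon | x) = 0.02028 / 0.0257925 ≈ 0.786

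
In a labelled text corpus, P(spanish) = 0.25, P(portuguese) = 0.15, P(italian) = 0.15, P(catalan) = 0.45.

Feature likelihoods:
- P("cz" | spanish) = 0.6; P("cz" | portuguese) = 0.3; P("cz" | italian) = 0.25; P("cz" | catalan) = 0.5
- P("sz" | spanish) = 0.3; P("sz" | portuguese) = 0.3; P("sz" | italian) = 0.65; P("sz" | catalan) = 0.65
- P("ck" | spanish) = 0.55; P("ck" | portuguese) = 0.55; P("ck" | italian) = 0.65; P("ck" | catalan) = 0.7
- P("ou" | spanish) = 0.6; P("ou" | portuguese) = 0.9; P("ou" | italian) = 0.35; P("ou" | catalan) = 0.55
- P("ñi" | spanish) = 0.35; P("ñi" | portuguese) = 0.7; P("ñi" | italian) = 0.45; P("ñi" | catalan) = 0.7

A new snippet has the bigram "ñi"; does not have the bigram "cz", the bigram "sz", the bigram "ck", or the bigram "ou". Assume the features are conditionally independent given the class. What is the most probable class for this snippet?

catalan

spanish: 0.25 × (1−0.6) × (1−0.3) × (1−0.55) × (1−0.6) × 0.35 = 0.00441
portuguese: 0.15 × (1−0.3) × (1−0.3) × (1−0.55) × (1−0.9) × 0.7 = 0.00231525
italian: 0.15 × (1−0.25) × (1−0.65) × (1−0.65) × (1−0.35) × 0.45 = 0.004031015625
catalan: 0.45 × (1−0.5) × (1−0.65) × (1−0.7) × (1−0.55) × 0.7 = 0.007441875
Highest score → catalan.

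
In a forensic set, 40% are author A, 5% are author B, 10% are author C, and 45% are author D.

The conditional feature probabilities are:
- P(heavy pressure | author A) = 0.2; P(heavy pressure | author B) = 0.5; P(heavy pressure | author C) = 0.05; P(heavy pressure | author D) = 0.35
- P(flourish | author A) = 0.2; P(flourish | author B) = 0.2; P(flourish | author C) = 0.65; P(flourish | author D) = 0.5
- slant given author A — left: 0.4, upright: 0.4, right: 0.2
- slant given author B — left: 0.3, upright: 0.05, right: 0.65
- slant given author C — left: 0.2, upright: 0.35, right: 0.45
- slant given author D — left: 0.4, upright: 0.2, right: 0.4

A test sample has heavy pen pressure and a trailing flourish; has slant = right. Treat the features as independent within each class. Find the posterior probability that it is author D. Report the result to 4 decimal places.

0.7992

author A: 0.4 × 0.2 × 0.2 × 0.2 = 0.0032
author B: 0.05 × 0.5 × 0.2 × 0.65 = 0.00325
author C: 0.1 × 0.05 × 0.65 × 0.45 = 0.0014625
author D: 0.45 × 0.35 × 0.5 × 0.4 = 0.0315
P(author D | x) = 0.0315 / 0.0394125 ≈ 0.7992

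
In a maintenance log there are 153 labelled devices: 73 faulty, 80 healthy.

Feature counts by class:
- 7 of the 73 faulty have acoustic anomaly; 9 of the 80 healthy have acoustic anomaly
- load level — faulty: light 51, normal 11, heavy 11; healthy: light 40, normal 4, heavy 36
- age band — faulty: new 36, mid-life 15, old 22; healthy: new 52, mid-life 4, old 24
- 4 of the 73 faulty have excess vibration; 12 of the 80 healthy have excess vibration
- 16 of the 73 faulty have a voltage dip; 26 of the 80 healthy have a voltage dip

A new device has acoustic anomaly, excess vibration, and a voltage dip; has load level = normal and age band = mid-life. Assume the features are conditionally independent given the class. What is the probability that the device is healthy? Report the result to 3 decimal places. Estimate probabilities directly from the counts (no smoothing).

faulty: (73/153) × (7/73) × (11/73) × (15/73) × (4/73) × (16/73) ≈ 0.0000170129
healthy: (80/153) × (9/80) × (4/80) × (4/80) × (12/80) × (26/80) ≈ 0.00000716912
P(healthy | x) = 0.00000716912 / 0.00002418202 ≈ 0.296

0.296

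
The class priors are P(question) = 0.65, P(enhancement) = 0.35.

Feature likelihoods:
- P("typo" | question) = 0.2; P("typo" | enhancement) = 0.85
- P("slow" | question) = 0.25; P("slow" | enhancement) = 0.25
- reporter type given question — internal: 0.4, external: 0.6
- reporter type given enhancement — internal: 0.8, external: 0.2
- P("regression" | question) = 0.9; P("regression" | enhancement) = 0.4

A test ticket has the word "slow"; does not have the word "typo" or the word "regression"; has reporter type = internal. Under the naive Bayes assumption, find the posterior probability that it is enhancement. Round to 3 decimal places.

0.548

question: 0.65 × (1−0.2) × 0.25 × 0.4 × (1−0.9) = 0.0052
enhancement: 0.35 × (1−0.85) × 0.25 × 0.8 × (1−0.4) = 0.0063
P(enhancement | x) = 0.0063 / 0.0115 ≈ 0.548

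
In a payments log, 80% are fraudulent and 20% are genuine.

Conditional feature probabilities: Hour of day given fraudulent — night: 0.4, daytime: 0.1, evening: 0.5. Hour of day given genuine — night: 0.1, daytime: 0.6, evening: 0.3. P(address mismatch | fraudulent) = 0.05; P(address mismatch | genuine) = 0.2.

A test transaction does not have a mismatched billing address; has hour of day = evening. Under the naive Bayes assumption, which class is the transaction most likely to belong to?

fraudulent

fraudulent: 0.8 × 0.5 × (1−0.05) = 0.38
genuine: 0.2 × 0.3 × (1−0.2) = 0.048
Highest score → fraudulent.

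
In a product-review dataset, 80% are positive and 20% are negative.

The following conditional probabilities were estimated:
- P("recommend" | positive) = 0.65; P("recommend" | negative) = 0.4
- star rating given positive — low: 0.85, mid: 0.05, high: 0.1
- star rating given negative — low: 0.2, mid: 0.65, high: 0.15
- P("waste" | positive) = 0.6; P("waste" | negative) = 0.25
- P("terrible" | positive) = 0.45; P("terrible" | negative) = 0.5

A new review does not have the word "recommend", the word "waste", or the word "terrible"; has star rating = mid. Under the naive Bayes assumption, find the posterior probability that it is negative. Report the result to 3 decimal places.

positive: 0.8 × (1−0.65) × 0.05 × (1−0.6) × (1−0.45) = 0.00308
negative: 0.2 × (1−0.4) × 0.65 × (1−0.25) × (1−0.5) = 0.02925
P(negative | x) = 0.02925 / 0.03233 ≈ 0.905

0.905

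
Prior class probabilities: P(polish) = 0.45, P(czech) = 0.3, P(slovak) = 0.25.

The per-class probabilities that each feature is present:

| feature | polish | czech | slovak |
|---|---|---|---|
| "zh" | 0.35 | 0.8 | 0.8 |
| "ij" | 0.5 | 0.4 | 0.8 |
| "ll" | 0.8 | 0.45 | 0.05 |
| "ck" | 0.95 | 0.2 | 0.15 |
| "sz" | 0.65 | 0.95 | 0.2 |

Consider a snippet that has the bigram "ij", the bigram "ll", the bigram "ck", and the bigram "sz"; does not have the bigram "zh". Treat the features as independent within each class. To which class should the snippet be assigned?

polish: 0.45 × (1−0.35) × 0.5 × 0.8 × 0.95 × 0.65 = 0.0722475
czech: 0.3 × (1−0.8) × 0.4 × 0.45 × 0.2 × 0.95 = 0.002052
slovak: 0.25 × (1−0.8) × 0.8 × 0.05 × 0.15 × 0.2 = 0.00006
Highest score → polish.

polish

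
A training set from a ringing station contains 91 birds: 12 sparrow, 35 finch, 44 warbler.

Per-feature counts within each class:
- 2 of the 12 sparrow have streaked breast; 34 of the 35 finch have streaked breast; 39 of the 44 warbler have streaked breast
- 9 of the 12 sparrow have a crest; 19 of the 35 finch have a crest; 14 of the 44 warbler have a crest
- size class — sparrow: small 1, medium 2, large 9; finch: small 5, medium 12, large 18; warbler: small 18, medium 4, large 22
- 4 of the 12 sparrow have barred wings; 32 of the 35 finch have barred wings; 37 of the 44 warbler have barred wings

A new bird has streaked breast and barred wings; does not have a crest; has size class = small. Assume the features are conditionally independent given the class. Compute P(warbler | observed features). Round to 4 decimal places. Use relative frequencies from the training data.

sparrow: (12/91) × (2/12) × (3/12) × (1/12) × (4/12) ≈ 0.000152625
finch: (35/91) × (34/35) × (16/35) × (5/35) × (32/35) ≈ 0.0223087
warbler: (44/91) × (39/44) × (30/44) × (18/44) × (37/44) ≈ 0.100522
P(warbler | x) = 0.100522 / 0.122983325 ≈ 0.8174

0.8174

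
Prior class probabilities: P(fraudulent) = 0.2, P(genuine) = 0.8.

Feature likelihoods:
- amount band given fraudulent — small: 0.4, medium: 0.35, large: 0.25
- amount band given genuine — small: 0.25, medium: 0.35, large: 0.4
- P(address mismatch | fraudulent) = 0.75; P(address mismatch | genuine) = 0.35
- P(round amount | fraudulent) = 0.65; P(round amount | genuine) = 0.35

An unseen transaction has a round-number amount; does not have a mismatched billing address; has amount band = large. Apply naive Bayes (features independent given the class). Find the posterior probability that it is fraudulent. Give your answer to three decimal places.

fraudulent: 0.2 × 0.25 × (1−0.75) × 0.65 = 0.008125
genuine: 0.8 × 0.4 × (1−0.35) × 0.35 = 0.0728
P(fraudulent | x) = 0.008125 / 0.080925 ≈ 0.100

0.100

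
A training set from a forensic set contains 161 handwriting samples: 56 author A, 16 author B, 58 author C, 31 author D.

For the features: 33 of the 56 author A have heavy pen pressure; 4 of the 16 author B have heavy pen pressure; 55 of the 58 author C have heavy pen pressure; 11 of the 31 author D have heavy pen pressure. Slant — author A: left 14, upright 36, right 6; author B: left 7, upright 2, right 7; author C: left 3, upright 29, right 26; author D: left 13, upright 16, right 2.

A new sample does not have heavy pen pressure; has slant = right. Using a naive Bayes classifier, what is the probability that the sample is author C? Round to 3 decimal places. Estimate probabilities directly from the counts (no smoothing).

0.130

author A: (56/161) × (23/56) × (6/56) ≈ 0.0153061
author B: (16/161) × (12/16) × (7/16) ≈ 0.0326087
author C: (58/161) × (3/58) × (26/58) ≈ 0.00835297
author D: (31/161) × (20/31) × (2/31) ≈ 0.00801443
P(author C | x) = 0.00835297 / 0.0642822 ≈ 0.130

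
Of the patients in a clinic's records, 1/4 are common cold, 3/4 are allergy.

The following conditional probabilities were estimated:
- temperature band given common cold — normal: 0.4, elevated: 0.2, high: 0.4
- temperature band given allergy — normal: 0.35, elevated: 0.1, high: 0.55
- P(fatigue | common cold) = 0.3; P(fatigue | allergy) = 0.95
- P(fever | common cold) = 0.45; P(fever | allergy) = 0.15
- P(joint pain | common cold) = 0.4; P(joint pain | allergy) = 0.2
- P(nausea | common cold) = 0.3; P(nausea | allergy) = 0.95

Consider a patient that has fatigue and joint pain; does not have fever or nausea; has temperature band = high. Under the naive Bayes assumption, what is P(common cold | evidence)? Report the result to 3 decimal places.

0.581

common cold: 0.25 × 0.4 × 0.3 × (1−0.45) × 0.4 × (1−0.3) = 0.00462
allergy: 0.75 × 0.55 × 0.95 × (1−0.15) × 0.2 × (1−0.95) = 0.0033309375
P(common cold | x) = 0.00462 / 0.0079509375 ≈ 0.581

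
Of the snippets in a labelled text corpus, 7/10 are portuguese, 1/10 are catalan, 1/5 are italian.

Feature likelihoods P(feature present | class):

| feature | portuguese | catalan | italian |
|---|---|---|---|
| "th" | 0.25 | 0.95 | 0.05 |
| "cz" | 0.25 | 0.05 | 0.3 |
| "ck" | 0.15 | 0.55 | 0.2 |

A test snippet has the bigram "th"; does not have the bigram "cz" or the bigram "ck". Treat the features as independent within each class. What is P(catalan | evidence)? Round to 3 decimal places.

portuguese: 0.7 × 0.25 × (1−0.25) × (1−0.15) = 0.1115625
catalan: 0.1 × 0.95 × (1−0.05) × (1−0.55) = 0.0406125
italian: 0.2 × 0.05 × (1−0.3) × (1−0.2) = 0.0056
P(catalan | x) = 0.0406125 / 0.157775 ≈ 0.257

0.257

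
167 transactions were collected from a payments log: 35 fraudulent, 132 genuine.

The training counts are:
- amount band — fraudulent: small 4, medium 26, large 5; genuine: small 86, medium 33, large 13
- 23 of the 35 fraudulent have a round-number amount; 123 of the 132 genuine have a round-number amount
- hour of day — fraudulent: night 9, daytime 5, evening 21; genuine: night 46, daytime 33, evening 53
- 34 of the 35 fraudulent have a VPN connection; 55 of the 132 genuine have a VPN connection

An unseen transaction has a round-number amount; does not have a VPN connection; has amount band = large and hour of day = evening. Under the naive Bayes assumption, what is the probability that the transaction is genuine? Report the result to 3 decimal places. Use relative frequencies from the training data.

0.981

fraudulent: (35/167) × (5/35) × (23/35) × (21/35) × (1/35) ≈ 0.000337285
genuine: (132/167) × (13/132) × (123/132) × (53/132) × (77/132) ≈ 0.0169894
P(genuine | x) = 0.0169894 / 0.017326685 ≈ 0.981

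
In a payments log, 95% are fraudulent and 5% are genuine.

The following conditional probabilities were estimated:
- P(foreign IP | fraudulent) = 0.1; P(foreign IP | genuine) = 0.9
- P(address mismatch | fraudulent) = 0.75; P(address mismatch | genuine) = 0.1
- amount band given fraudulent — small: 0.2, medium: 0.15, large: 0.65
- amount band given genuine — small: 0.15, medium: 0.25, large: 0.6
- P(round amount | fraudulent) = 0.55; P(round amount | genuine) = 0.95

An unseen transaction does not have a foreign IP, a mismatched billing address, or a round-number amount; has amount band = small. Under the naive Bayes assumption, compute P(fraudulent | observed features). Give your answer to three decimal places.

fraudulent: 0.95 × (1−0.1) × (1−0.75) × 0.2 × (1−0.55) = 0.0192375
genuine: 0.05 × (1−0.9) × (1−0.1) × 0.15 × (1−0.95) = 0.00003375
P(fraudulent | x) = 0.0192375 / 0.01927125 ≈ 0.998

0.998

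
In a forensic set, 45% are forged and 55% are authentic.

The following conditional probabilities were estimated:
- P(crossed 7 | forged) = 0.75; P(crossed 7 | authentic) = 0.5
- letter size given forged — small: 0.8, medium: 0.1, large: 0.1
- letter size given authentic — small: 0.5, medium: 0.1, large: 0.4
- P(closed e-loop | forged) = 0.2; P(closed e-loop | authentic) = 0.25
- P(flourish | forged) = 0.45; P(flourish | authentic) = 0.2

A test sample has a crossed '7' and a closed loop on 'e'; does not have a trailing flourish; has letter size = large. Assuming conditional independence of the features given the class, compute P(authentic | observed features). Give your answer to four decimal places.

forged: 0.45 × 0.75 × 0.1 × 0.2 × (1−0.45) = 0.0037125
authentic: 0.55 × 0.5 × 0.4 × 0.25 × (1−0.2) = 0.022
P(authentic | x) = 0.022 / 0.0257125 ≈ 0.8556

0.8556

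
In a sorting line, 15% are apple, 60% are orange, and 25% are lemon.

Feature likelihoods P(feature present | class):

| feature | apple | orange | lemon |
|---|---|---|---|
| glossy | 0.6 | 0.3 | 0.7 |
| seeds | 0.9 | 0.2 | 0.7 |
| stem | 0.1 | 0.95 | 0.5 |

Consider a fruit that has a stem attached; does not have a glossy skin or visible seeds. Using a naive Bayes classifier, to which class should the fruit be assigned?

orange

apple: 0.15 × (1−0.6) × (1−0.9) × 0.1 = 0.0006
orange: 0.6 × (1−0.3) × (1−0.2) × 0.95 = 0.3192
lemon: 0.25 × (1−0.7) × (1−0.7) × 0.5 = 0.01125
Highest score → orange.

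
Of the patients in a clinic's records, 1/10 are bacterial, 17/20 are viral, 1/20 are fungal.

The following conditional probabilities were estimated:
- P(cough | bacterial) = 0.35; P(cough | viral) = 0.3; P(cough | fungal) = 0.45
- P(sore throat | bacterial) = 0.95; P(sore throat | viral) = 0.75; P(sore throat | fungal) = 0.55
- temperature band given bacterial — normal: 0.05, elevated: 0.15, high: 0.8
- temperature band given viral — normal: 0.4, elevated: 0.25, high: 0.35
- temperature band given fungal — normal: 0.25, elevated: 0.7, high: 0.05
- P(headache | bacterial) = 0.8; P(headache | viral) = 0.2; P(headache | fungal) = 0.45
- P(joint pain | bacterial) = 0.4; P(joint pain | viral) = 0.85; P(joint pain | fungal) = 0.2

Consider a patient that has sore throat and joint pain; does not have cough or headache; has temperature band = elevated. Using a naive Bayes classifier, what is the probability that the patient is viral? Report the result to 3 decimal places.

bacterial: 0.1 × (1−0.35) × 0.95 × 0.15 × (1−0.8) × 0.4 = 0.000741
viral: 0.85 × (1−0.3) × 0.75 × 0.25 × (1−0.2) × 0.85 = 0.0758625
fungal: 0.05 × (1−0.45) × 0.55 × 0.7 × (1−0.45) × 0.2 = 0.001164625
P(viral | x) = 0.0758625 / 0.077768125 ≈ 0.975

0.975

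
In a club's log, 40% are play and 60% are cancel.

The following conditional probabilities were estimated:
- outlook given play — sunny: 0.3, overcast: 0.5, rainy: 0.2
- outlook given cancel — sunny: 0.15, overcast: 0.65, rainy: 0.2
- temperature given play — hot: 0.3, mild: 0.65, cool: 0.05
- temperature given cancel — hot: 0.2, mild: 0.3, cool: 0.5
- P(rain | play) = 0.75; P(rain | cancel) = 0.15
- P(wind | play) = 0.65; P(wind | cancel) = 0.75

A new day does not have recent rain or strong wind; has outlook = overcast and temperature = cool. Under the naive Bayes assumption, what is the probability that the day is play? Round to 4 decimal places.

0.0207

play: 0.4 × 0.5 × 0.05 × (1−0.75) × (1−0.65) = 0.000875
cancel: 0.6 × 0.65 × 0.5 × (1−0.15) × (1−0.75) = 0.0414375
P(play | x) = 0.000875 / 0.0423125 ≈ 0.0207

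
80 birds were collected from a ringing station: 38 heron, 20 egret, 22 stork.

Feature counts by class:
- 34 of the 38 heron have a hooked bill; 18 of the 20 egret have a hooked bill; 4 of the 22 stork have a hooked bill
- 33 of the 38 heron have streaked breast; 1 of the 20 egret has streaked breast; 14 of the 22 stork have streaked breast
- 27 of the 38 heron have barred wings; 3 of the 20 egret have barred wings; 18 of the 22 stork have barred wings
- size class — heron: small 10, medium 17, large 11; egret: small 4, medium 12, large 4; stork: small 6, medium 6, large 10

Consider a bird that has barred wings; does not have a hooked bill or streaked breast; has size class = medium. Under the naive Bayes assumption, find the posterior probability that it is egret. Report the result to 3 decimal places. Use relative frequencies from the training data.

0.095

heron: (38/80) × (4/38) × (5/38) × (27/38) × (17/38) ≈ 0.00209123
egret: (20/80) × (2/20) × (19/20) × (3/20) × (12/20) = 0.0021375
stork: (22/80) × (18/22) × (8/22) × (18/22) × (6/22) ≈ 0.0182569
P(egret | x) = 0.0021375 / 0.02248563 ≈ 0.095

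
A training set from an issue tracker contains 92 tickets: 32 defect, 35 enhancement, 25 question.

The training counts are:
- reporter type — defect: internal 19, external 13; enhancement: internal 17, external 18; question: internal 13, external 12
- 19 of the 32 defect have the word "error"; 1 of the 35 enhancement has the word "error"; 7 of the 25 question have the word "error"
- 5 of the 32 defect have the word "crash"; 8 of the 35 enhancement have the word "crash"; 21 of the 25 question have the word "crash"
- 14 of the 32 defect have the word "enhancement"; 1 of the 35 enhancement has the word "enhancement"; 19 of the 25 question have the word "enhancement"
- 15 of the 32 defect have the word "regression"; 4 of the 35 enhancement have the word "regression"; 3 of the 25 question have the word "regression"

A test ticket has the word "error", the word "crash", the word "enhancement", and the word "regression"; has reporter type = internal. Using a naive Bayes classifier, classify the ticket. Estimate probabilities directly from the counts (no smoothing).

defect: (32/92) × (19/32) × (19/32) × (5/32) × (14/32) × (15/32) ≈ 0.00392924
enhancement: (35/92) × (17/35) × (1/35) × (8/35) × (1/35) × (4/35) ≈ 0.00000394039
question: (25/92) × (13/25) × (7/25) × (21/25) × (19/25) × (3/25) ≈ 0.00303101
Highest score → defect.

defect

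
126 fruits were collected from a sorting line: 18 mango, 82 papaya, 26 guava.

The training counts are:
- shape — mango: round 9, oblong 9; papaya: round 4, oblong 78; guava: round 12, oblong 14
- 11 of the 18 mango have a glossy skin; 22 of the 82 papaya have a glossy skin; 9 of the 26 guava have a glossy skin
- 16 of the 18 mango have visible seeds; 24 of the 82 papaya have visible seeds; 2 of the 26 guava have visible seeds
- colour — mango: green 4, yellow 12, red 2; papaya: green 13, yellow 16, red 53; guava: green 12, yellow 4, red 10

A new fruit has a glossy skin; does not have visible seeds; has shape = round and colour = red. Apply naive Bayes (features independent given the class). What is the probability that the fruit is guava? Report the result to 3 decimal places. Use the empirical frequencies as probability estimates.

0.725

mango: (18/126) × (9/18) × (11/18) × (2/18) × (2/18) ≈ 0.000538899
papaya: (82/126) × (4/82) × (22/82) × (58/82) × (53/82) ≈ 0.00389381
guava: (26/126) × (12/26) × (9/26) × (24/26) × (10/26) ≈ 0.0117043
P(guava | x) = 0.0117043 / 0.016137009 ≈ 0.725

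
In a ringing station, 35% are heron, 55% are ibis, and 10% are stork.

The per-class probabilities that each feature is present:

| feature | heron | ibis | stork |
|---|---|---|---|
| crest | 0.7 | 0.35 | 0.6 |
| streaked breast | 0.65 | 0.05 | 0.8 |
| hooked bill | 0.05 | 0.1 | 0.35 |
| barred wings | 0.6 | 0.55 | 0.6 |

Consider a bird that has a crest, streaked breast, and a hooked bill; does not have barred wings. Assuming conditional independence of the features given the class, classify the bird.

heron: 0.35 × 0.7 × 0.65 × 0.05 × (1−0.6) = 0.003185
ibis: 0.55 × 0.35 × 0.05 × 0.1 × (1−0.55) = 0.000433125
stork: 0.1 × 0.6 × 0.8 × 0.35 × (1−0.6) = 0.00672
Highest score → stork.

stork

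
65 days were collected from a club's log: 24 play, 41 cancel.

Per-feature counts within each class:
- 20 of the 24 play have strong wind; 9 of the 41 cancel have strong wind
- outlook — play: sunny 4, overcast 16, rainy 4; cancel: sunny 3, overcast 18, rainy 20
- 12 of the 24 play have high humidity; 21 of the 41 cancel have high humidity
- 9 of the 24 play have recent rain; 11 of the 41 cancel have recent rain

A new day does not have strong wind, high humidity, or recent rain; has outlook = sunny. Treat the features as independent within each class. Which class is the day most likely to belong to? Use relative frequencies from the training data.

play: (24/65) × (4/24) × (4/24) × (12/24) × (15/24) ≈ 0.00320513
cancel: (41/65) × (32/41) × (3/41) × (20/41) × (30/41) ≈ 0.0128575
Highest score → cancel.

cancel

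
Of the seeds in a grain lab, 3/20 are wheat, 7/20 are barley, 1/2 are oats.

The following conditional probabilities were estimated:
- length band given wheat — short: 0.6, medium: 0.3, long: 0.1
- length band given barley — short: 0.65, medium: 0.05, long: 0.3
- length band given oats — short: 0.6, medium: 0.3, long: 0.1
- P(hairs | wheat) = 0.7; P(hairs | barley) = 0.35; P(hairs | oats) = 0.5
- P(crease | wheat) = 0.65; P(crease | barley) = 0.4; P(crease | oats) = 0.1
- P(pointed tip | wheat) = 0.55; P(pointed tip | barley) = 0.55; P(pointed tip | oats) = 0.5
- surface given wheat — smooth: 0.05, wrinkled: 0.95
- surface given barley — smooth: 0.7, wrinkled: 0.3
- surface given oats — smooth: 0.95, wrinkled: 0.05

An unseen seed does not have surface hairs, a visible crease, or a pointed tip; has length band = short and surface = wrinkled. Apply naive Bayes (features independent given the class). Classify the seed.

barley

wheat: 0.15 × 0.6 × (1−0.7) × (1−0.65) × (1−0.55) × 0.95 = 0.004039875
barley: 0.35 × 0.65 × (1−0.35) × (1−0.4) × (1−0.55) × 0.3 = 0.011977875
oats: 0.5 × 0.6 × (1−0.5) × (1−0.1) × (1−0.5) × 0.05 = 0.003375
Highest score → barley.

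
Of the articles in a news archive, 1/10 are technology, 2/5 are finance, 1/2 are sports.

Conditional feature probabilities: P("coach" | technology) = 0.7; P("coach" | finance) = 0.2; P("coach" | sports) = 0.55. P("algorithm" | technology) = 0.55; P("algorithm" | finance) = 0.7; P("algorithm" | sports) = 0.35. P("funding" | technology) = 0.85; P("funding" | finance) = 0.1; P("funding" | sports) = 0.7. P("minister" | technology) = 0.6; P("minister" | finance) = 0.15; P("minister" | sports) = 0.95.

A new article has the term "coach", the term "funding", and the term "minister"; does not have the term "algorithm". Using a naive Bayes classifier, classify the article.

sports

technology: 0.1 × 0.7 × (1−0.55) × 0.85 × 0.6 = 0.016065
finance: 0.4 × 0.2 × (1−0.7) × 0.1 × 0.15 = 0.00036
sports: 0.5 × 0.55 × (1−0.35) × 0.7 × 0.95 = 0.11886875
Highest score → sports.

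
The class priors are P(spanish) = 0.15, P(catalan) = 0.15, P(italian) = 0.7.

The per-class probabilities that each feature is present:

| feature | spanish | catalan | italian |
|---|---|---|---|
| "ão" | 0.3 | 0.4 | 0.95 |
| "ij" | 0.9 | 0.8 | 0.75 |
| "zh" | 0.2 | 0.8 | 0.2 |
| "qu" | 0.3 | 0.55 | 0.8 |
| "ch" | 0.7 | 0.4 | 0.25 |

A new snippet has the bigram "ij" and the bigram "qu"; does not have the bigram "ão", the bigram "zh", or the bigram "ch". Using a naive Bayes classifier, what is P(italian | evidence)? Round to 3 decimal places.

spanish: 0.15 × (1−0.3) × 0.9 × (1−0.2) × 0.3 × (1−0.7) = 0.006804
catalan: 0.15 × (1−0.4) × 0.8 × (1−0.8) × 0.55 × (1−0.4) = 0.004752
italian: 0.7 × (1−0.95) × 0.75 × (1−0.2) × 0.8 × (1−0.25) = 0.0126
P(italian | x) = 0.0126 / 0.024156 ≈ 0.522

0.522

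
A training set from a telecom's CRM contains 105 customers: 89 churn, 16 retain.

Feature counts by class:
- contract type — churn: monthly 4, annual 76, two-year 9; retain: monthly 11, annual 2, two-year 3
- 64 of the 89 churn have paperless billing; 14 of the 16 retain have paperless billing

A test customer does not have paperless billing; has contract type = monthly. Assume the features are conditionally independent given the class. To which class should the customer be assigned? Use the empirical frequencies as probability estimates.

retain

churn: (89/105) × (4/89) × (25/89) ≈ 0.0107009
retain: (16/105) × (11/16) × (2/16) ≈ 0.0130952
Highest score → retain.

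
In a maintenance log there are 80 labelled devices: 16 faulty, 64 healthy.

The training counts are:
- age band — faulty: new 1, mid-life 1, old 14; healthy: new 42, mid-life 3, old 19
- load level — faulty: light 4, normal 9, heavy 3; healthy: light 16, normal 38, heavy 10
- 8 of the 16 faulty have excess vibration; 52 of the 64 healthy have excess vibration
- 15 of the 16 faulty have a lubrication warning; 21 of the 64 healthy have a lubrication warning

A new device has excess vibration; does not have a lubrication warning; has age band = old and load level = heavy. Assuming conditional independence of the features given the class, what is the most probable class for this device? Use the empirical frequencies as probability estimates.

faulty: (16/80) × (14/16) × (3/16) × (8/16) × (1/16) = 0.001025390625
healthy: (64/80) × (19/64) × (10/64) × (52/64) × (43/64) = 0.0202579498291015625
Highest score → healthy.

healthy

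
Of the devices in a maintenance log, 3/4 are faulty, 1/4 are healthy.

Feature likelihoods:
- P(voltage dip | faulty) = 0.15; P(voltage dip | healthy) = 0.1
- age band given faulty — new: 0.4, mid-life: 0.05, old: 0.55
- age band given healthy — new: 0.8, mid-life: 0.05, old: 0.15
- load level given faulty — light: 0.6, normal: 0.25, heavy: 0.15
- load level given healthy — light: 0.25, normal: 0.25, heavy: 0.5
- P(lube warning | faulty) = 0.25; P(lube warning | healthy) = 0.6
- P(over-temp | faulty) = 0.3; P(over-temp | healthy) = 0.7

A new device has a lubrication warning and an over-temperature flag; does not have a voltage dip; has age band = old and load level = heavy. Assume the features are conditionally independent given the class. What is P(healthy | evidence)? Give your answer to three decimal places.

0.642

faulty: 0.75 × (1−0.15) × 0.55 × 0.15 × 0.25 × 0.3 = 0.00394453125
healthy: 0.25 × (1−0.1) × 0.15 × 0.5 × 0.6 × 0.7 = 0.0070875
P(healthy | x) = 0.0070875 / 0.01103203125 ≈ 0.642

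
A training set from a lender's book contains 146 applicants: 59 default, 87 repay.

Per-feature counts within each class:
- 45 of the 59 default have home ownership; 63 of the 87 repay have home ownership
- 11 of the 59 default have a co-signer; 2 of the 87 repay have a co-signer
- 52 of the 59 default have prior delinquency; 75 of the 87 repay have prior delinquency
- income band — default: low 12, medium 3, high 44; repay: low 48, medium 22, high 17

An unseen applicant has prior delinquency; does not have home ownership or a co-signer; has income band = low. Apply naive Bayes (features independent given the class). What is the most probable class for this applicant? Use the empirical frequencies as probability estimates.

default: (59/146) × (14/59) × (48/59) × (52/59) × (12/59) ≈ 0.0139844
repay: (87/146) × (24/87) × (85/87) × (75/87) × (48/87) ≈ 0.0763875
Highest score → repay.

repay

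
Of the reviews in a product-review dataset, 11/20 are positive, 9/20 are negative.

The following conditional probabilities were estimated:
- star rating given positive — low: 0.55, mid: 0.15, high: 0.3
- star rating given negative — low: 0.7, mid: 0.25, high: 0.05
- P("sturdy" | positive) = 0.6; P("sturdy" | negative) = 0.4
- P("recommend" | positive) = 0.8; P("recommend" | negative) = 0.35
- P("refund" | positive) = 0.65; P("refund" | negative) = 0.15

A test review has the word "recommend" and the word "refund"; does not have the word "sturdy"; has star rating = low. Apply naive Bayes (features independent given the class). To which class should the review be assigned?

positive: 0.55 × 0.55 × (1−0.6) × 0.8 × 0.65 = 0.06292
negative: 0.45 × 0.7 × (1−0.4) × 0.35 × 0.15 = 0.0099225
Highest score → positive.

positive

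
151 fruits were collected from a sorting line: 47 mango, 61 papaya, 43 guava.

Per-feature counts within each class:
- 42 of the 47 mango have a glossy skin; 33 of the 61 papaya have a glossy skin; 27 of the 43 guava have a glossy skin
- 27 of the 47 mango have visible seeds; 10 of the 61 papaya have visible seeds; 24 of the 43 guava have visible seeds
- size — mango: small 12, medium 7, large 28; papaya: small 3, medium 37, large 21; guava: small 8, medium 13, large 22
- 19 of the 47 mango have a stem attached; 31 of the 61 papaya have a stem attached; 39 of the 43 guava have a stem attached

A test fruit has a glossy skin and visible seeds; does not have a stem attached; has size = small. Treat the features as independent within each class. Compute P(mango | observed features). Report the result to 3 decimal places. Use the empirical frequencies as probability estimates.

0.904

mango: (47/151) × (42/47) × (27/47) × (12/47) × (28/47) ≈ 0.0243042
papaya: (61/151) × (33/61) × (10/61) × (3/61) × (30/61) ≈ 0.000866543
guava: (43/151) × (27/43) × (24/43) × (8/43) × (4/43) ≈ 0.0017272
P(mango | x) = 0.0243042 / 0.026897943 ≈ 0.904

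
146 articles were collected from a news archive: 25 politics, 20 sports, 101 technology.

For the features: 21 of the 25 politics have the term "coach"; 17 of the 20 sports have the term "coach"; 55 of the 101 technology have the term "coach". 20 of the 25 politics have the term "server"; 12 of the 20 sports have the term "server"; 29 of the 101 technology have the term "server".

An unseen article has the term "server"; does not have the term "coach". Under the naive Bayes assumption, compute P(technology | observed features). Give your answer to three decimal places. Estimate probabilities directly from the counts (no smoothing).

0.725

politics: (25/146) × (4/25) × (20/25) ≈ 0.0219178
sports: (20/146) × (3/20) × (12/20) ≈ 0.0123288
technology: (101/146) × (46/101) × (29/101) ≈ 0.0904652
P(technology | x) = 0.0904652 / 0.1247118 ≈ 0.725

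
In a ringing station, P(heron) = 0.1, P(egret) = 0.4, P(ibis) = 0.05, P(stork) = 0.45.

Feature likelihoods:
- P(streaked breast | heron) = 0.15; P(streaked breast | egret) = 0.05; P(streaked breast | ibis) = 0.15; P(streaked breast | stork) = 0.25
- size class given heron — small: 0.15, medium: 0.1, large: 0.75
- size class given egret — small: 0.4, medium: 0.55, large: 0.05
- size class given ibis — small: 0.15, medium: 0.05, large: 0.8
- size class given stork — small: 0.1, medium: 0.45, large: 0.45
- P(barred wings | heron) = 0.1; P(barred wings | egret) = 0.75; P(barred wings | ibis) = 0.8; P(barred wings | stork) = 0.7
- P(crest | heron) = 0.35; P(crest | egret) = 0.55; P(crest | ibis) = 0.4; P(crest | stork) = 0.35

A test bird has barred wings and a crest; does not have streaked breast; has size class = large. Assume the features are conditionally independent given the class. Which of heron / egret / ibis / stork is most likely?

stork

heron: 0.1 × (1−0.15) × 0.75 × 0.1 × 0.35 = 0.00223125
egret: 0.4 × (1−0.05) × 0.05 × 0.75 × 0.55 = 0.0078375
ibis: 0.05 × (1−0.15) × 0.8 × 0.8 × 0.4 = 0.01088
stork: 0.45 × (1−0.25) × 0.45 × 0.7 × 0.35 = 0.037209375
Highest score → stork.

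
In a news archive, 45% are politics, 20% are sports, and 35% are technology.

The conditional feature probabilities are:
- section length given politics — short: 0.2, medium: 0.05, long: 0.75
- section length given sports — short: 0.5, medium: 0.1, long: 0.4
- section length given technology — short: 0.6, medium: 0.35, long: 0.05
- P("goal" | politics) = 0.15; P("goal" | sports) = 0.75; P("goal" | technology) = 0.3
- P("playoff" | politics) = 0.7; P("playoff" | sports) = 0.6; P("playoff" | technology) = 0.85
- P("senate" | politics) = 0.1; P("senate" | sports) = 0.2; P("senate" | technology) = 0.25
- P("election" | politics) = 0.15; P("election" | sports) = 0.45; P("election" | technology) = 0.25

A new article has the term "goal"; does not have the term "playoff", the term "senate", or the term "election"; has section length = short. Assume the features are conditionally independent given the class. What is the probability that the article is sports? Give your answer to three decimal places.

0.611

politics: 0.45 × 0.2 × 0.15 × (1−0.7) × (1−0.1) × (1−0.15) = 0.00309825
sports: 0.2 × 0.5 × 0.75 × (1−0.6) × (1−0.2) × (1−0.45) = 0.0132
technology: 0.35 × 0.6 × 0.3 × (1−0.85) × (1−0.25) × (1−0.25) = 0.005315625
P(sports | x) = 0.0132 / 0.021613875 ≈ 0.611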